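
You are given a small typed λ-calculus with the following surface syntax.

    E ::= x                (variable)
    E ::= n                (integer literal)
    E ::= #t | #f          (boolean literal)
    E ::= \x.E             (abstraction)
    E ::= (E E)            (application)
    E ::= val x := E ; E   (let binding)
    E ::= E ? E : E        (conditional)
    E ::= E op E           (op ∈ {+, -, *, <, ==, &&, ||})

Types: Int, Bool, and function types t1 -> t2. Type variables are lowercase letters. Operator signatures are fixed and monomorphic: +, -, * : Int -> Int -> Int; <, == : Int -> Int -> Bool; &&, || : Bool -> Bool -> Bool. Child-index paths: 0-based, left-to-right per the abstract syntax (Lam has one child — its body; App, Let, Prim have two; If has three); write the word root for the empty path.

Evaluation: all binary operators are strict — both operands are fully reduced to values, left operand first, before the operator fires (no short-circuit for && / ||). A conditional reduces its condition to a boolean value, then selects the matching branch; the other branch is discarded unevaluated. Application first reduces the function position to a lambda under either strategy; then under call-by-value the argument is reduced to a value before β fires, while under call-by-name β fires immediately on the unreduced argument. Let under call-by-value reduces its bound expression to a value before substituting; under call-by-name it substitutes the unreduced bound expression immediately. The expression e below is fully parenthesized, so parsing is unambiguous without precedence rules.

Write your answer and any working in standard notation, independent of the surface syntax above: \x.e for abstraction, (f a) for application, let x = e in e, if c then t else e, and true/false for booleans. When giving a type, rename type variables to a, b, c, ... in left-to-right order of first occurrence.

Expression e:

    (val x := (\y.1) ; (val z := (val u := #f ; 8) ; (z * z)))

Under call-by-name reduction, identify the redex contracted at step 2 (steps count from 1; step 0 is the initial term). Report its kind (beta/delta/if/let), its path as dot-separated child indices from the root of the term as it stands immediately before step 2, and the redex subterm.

Answer: let at root : (let z = (let u = false in 8) in (z * z))

Trace:
step 0: (let x = (\y.1) in (let z = (let u = false in 8) in (z * z)))
step 1: [let@root] (let z = (let u = false in 8) in (z * z))
step 2: [let@root] ((let u = false in 8) * (let u = false in 8))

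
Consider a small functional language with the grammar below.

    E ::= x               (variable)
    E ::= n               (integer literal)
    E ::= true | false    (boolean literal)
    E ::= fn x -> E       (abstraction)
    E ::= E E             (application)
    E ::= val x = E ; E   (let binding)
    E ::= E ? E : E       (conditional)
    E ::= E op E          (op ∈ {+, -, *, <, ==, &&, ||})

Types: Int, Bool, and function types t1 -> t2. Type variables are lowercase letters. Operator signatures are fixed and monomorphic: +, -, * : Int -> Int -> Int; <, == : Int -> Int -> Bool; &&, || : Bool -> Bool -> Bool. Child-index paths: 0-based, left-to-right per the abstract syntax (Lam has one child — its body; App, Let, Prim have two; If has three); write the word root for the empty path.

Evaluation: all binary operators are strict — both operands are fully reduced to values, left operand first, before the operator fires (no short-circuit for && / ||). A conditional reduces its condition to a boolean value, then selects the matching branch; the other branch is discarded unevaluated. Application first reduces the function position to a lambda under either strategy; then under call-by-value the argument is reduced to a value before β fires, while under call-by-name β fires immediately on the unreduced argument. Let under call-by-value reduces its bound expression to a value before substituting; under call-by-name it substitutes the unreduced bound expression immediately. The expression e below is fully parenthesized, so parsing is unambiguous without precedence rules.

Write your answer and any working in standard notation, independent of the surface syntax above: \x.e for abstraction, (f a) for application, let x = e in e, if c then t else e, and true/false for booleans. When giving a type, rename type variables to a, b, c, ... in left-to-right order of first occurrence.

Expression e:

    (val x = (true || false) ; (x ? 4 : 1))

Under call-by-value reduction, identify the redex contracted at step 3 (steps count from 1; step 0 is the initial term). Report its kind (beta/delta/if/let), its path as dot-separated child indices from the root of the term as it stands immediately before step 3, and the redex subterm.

Working:
step 0: (let x = (true || false) in (if x then 4 else 1))
step 1: [delta@0] (let x = true in (if x then 4 else 1))
step 2: [let@root] (if true then 4 else 1)
step 3: [if@root] 4

Answer: if at root : (if true then 4 else 1)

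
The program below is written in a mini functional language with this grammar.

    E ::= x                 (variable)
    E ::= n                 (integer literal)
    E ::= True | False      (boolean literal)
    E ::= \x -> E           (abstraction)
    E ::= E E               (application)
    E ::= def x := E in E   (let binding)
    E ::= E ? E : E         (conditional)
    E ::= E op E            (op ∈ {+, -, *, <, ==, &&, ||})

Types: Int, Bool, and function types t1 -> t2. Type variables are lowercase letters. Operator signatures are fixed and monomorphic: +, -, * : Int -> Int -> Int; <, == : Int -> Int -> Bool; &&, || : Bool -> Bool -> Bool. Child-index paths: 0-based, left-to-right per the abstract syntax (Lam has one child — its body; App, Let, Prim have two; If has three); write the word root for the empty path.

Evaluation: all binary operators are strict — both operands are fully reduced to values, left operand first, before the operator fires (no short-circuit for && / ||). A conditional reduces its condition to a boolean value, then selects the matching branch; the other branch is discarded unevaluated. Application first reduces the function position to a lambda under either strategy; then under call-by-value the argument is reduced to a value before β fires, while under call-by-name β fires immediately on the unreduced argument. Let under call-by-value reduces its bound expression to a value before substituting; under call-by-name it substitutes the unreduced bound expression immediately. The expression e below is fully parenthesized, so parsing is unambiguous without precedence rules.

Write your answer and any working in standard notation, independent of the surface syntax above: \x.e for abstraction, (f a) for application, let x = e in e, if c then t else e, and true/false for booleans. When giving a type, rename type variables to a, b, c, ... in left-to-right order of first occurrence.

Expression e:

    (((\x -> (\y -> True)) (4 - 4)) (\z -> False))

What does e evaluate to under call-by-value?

Derivation:
step 0: (((\x.(\y.true)) (4 - 4)) (\z.false))
step 1: [delta@0.1] (((\x.(\y.true)) 0) (\z.false))
step 2: [beta@0] ((\y.true) (\z.false))
step 3: [beta@root] true

Answer: true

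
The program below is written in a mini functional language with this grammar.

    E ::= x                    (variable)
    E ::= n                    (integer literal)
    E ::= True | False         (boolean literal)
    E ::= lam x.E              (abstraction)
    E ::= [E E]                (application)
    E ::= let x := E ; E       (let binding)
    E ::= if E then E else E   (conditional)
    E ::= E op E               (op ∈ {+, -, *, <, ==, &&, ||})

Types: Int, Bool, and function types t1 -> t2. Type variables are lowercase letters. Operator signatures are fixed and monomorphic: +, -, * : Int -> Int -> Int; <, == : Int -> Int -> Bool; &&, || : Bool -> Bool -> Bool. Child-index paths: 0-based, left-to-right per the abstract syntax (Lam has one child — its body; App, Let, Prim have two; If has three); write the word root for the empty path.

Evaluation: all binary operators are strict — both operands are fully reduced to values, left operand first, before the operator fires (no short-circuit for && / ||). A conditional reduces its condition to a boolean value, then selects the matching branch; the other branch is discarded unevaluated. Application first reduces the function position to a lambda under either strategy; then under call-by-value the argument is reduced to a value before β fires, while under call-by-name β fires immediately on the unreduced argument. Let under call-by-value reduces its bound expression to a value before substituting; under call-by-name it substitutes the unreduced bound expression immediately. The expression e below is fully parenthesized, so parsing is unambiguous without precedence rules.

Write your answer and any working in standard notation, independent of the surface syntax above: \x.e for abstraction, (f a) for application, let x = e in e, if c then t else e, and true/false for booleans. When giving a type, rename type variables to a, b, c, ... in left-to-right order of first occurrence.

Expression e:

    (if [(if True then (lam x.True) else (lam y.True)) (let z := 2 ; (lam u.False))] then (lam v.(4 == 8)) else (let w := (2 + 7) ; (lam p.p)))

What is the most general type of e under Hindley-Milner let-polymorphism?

Answer: Bool -> Bool

Derivation:
  unify Bool ~ Bool
\x._ : a -> Bool
\y._ : b -> Bool
  unify a -> Bool ~ b -> Bool
  unify a ~ b
  unify Bool ~ Bool
let z : Int
\u._ : c -> Bool
  unify b -> Bool ~ (c -> Bool) -> d
  unify b ~ c -> Bool
  unify Bool ~ d
_ _ : Bool
  unify Bool ~ Bool
  unify Int ~ Int
  unify Int ~ Int
\v._ : e -> Bool
  unify Int ~ Int
  unify Int ~ Int
let w : Int
p : f
\p._ : f -> f
  unify e -> Bool ~ f -> f
  unify e ~ f
  unify Bool ~ f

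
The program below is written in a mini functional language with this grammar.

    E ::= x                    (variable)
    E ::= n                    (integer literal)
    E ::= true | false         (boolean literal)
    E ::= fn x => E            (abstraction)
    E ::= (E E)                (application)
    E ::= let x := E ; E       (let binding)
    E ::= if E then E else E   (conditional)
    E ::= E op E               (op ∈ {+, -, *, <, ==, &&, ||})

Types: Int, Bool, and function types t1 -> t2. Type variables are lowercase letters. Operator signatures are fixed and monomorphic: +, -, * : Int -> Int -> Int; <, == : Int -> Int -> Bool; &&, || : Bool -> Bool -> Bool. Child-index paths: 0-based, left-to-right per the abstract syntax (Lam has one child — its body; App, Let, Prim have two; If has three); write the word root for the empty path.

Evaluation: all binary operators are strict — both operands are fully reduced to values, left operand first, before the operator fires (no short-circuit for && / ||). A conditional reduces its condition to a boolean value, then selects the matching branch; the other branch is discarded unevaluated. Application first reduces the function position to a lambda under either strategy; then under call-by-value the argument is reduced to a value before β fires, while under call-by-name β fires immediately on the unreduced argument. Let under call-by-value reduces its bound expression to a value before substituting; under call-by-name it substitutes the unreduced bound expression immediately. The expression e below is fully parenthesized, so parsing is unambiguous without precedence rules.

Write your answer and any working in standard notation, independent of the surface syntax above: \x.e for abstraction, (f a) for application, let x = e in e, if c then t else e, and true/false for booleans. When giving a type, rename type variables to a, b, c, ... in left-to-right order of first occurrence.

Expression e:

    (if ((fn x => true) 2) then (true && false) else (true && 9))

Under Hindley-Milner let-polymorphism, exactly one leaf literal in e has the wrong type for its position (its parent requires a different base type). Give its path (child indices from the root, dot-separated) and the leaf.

Answer: 2.1 : 9

Trace:
\x._ : a -> Bool
  unify a -> Bool ~ Int -> b
  unify a ~ Int
  unify Bool ~ b
_ _ : Bool
  unify Bool ~ Bool
  unify Bool ~ Bool
  unify Bool ~ Bool
  unify Bool ~ Bool
  unify Int ~ Bool
  FAIL: mismatch Int ~ Bool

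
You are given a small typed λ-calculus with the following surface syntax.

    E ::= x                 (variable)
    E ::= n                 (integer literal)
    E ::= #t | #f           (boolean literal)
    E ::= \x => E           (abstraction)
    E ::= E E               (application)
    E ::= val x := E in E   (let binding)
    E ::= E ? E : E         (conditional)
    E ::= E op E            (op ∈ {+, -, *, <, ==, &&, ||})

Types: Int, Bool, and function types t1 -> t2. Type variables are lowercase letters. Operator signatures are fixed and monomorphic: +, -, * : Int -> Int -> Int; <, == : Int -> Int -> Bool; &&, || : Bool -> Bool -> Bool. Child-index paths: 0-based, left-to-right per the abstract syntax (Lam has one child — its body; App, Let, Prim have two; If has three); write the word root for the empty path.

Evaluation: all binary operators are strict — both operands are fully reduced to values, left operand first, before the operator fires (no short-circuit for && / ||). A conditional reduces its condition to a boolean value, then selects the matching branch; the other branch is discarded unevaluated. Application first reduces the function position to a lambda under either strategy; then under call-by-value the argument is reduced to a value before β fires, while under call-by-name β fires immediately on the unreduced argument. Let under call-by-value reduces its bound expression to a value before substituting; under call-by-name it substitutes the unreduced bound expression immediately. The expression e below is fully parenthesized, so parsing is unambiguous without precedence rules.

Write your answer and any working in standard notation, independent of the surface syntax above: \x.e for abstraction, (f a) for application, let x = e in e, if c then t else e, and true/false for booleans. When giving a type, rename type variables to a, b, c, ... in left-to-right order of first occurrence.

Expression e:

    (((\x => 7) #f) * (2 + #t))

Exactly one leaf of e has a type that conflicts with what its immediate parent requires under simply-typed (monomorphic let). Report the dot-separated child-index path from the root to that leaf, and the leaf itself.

Answer: 1.1 : true

Working:
\x._ : a -> Int
  unify a -> Int ~ Bool -> b
  unify a ~ Bool
  unify Int ~ b
_ _ : Int
  unify Int ~ Int
  unify Int ~ Int
  unify Bool ~ Int
  FAIL: mismatch Bool ~ Int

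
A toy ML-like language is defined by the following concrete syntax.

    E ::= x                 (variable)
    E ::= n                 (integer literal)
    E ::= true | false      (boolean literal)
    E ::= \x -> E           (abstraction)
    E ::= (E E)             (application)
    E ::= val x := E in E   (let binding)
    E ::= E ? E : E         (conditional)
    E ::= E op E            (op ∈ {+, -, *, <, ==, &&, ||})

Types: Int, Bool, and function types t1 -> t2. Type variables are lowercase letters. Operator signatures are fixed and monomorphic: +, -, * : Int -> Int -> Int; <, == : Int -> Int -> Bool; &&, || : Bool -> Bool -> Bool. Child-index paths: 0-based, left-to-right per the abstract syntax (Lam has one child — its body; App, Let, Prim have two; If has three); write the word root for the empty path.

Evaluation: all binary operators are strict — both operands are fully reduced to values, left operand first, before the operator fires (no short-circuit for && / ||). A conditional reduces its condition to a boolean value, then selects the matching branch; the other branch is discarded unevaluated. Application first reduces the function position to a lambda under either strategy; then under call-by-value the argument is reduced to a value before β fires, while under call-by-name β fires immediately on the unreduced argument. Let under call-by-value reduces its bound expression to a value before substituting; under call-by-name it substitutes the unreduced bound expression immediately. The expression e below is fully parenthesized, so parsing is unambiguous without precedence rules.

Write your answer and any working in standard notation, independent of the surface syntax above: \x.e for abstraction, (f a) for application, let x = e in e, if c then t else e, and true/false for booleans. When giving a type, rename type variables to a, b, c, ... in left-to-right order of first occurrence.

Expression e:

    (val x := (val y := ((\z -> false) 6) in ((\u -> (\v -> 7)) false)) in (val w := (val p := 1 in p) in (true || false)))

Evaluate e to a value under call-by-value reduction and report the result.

Answer: true

Derivation:
step 0: (let x = (let y = ((\z.false) 6) in ((\u.(\v.7)) false)) in (let w = (let p = 1 in p) in (true || false)))
step 1: [beta@0.0] (let x = (let y = false in ((\u.(\v.7)) false)) in (let w = (let p = 1 in p) in (true || false)))
step 2: [let@0] (let x = ((\u.(\v.7)) false) in (let w = (let p = 1 in p) in (true || false)))
step 3: [beta@0] (let x = (\v.7) in (let w = (let p = 1 in p) in (true || false)))
step 4: [let@root] (let w = (let p = 1 in p) in (true || false))
step 5: [let@0] (let w = 1 in (true || false))
step 6: [let@root] (true || false)
step 7: [delta@root] true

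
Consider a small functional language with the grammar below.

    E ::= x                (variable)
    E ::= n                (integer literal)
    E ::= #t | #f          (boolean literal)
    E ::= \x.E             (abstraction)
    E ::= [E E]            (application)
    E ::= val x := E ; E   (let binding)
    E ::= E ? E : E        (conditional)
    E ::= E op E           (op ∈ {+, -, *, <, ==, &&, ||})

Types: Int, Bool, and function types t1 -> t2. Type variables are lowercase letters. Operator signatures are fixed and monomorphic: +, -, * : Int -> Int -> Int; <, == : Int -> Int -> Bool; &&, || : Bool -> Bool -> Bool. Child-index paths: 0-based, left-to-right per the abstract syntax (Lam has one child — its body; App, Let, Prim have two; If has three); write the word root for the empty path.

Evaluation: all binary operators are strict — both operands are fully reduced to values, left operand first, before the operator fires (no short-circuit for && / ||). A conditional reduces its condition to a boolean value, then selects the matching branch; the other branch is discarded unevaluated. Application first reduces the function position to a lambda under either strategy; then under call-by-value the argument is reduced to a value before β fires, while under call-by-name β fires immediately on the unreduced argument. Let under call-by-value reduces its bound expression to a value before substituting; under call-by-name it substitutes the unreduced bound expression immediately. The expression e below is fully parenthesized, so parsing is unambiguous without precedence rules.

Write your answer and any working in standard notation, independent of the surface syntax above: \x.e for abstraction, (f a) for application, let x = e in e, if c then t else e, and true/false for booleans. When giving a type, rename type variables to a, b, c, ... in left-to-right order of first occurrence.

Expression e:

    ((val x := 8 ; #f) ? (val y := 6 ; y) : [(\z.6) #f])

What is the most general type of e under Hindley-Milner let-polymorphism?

Working:
let x : Int
  unify Bool ~ Bool
let y : Int
y : Int
\z._ : a -> Int
  unify a -> Int ~ Bool -> b
  unify a ~ Bool
  unify Int ~ b
_ _ : Int
  unify Int ~ Int

Answer: Int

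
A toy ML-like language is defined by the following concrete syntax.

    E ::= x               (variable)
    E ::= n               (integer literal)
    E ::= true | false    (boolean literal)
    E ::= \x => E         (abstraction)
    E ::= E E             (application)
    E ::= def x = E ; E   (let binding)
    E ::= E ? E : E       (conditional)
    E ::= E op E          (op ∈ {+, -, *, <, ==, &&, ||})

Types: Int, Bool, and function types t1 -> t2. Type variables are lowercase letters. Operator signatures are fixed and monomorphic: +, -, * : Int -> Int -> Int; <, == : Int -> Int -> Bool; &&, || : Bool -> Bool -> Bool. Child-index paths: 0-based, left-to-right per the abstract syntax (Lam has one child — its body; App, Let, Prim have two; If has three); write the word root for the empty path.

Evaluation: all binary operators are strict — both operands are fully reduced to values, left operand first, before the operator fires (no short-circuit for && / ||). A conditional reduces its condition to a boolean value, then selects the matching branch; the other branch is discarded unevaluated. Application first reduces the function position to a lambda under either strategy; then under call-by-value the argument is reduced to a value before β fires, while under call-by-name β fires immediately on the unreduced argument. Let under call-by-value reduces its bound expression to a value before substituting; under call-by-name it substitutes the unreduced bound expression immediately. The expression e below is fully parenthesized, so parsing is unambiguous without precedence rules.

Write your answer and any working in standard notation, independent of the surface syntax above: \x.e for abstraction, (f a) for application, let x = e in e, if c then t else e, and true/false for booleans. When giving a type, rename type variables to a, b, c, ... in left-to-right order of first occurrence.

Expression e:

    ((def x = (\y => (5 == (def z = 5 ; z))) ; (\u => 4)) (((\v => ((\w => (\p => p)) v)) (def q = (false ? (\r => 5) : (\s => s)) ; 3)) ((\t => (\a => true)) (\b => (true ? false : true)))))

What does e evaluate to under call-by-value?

Trace:
step 0: ((let x = (\y.(5 == (let z = 5 in z))) in (\u.4)) (((\v.((\w.(\p.p)) v)) (let q = (if false then (\r.5) else (\s.s)) in 3)) ((\t.(\a.true)) (\b.(if true then false else true)))))
step 1: [let@0] ((\u.4) (((\v.((\w.(\p.p)) v)) (let q = (if false then (\r.5) else (\s.s)) in 3)) ((\t.(\a.true)) (\b.(if true then false else true)))))
step 2: [if@1.0.1.0] ((\u.4) (((\v.((\w.(\p.p)) v)) (let q = (\s.s) in 3)) ((\t.(\a.true)) (\b.(if true then false else true)))))
step 3: [let@1.0.1] ((\u.4) (((\v.((\w.(\p.p)) v)) 3) ((\t.(\a.true)) (\b.(if true then false else true)))))
step 4: [beta@1.0] ((\u.4) (((\w.(\p.p)) 3) ((\t.(\a.true)) (\b.(if true then false else true)))))
step 5: [beta@1.0] ((\u.4) ((\p.p) ((\t.(\a.true)) (\b.(if true then false else true)))))
step 6: [beta@1.1] ((\u.4) ((\p.p) (\a.true)))
step 7: [beta@1] ((\u.4) (\a.true))
step 8: [beta@root] 4

Answer: 4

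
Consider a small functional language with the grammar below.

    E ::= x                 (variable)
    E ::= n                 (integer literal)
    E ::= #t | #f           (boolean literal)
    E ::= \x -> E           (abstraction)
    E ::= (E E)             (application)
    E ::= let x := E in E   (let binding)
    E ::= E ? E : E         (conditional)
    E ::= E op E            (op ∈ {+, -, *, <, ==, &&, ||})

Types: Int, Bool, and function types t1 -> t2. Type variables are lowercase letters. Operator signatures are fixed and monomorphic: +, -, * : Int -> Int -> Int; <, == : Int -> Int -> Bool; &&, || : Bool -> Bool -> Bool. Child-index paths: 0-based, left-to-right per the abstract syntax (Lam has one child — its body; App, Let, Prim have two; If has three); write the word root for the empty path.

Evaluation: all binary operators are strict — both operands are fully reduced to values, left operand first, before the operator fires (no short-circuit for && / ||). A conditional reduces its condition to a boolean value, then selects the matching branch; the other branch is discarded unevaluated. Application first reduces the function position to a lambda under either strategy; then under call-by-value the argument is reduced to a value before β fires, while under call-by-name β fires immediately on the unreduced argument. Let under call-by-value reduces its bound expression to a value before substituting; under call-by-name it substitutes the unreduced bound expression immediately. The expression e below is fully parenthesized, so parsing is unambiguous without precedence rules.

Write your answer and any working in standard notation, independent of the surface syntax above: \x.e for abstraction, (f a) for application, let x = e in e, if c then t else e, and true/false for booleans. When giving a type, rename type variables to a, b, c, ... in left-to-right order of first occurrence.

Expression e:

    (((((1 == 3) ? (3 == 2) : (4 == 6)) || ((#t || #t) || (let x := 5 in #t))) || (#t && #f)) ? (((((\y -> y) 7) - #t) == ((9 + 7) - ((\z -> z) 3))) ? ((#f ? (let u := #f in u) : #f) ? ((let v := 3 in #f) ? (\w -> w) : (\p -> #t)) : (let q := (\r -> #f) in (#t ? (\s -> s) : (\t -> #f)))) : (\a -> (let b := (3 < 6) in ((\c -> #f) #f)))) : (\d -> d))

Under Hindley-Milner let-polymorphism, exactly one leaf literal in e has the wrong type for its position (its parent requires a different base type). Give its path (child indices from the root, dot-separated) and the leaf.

Trace:
  unify Int ~ Int
  unify Int ~ Int
  unify Bool ~ Bool
  unify Int ~ Int
  unify Int ~ Int
  unify Int ~ Int
  unify Int ~ Int
  unify Bool ~ Bool
  unify Bool ~ Bool
  unify Bool ~ Bool
  unify Bool ~ Bool
  unify Bool ~ Bool
let x : Int
  unify Bool ~ Bool
  unify Bool ~ Bool
  unify Bool ~ Bool
  unify Bool ~ Bool
  unify Bool ~ Bool
  unify Bool ~ Bool
  unify Bool ~ Bool
y : a
\y._ : a -> a
  unify a -> a ~ Int -> b
  unify a ~ Int
  unify Int ~ b
_ _ : Int
  unify Int ~ Int
  unify Bool ~ Int
  FAIL: mismatch Bool ~ Int

Answer: 1.0.0.1 : true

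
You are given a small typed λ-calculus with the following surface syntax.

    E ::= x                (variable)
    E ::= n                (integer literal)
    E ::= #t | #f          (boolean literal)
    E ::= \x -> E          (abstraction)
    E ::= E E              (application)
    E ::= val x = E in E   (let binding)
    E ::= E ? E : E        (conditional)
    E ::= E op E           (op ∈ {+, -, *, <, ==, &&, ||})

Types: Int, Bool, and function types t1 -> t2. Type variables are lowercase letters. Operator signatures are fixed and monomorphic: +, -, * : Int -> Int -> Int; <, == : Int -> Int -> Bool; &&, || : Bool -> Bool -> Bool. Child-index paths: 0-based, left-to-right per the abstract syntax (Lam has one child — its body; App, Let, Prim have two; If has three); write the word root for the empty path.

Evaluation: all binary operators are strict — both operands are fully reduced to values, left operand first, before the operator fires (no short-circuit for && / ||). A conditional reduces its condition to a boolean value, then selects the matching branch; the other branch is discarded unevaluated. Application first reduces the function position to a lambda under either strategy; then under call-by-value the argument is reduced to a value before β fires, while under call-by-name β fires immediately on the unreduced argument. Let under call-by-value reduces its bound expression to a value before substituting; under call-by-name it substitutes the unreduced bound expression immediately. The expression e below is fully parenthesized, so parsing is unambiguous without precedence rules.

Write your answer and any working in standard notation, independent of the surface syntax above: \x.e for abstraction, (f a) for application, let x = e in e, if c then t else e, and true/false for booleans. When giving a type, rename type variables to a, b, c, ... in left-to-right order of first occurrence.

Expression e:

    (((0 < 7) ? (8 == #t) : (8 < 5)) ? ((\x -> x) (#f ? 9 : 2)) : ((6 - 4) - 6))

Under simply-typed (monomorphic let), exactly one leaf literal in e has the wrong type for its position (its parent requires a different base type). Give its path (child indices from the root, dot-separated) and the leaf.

Answer: 0.1.1 : true

Working:
  unify Int ~ Int
  unify Int ~ Int
  unify Bool ~ Bool
  unify Int ~ Int
  unify Bool ~ Int
  FAIL: mismatch Bool ~ Int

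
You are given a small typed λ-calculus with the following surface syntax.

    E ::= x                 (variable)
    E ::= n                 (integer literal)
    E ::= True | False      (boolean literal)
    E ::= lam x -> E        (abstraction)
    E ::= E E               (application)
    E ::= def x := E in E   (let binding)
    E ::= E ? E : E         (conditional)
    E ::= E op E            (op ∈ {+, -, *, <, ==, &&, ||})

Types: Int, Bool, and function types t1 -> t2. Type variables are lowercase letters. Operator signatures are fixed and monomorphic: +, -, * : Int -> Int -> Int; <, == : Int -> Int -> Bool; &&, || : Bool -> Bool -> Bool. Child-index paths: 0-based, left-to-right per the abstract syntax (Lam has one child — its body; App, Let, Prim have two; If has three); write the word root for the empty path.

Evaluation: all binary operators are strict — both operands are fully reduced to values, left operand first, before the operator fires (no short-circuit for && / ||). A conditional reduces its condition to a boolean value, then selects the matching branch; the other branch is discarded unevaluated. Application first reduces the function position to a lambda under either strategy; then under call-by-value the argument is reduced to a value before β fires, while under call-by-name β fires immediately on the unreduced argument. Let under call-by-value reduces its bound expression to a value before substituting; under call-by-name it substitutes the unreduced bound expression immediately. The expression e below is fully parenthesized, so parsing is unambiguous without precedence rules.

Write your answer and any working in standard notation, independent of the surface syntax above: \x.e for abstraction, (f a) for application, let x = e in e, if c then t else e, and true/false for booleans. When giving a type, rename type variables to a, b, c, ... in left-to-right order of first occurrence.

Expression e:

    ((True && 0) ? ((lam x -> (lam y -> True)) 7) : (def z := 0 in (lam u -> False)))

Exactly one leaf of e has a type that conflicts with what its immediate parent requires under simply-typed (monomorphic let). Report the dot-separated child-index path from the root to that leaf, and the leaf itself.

Derivation:
  unify Bool ~ Bool
  unify Int ~ Bool
  FAIL: mismatch Int ~ Bool

Answer: 0.1 : 0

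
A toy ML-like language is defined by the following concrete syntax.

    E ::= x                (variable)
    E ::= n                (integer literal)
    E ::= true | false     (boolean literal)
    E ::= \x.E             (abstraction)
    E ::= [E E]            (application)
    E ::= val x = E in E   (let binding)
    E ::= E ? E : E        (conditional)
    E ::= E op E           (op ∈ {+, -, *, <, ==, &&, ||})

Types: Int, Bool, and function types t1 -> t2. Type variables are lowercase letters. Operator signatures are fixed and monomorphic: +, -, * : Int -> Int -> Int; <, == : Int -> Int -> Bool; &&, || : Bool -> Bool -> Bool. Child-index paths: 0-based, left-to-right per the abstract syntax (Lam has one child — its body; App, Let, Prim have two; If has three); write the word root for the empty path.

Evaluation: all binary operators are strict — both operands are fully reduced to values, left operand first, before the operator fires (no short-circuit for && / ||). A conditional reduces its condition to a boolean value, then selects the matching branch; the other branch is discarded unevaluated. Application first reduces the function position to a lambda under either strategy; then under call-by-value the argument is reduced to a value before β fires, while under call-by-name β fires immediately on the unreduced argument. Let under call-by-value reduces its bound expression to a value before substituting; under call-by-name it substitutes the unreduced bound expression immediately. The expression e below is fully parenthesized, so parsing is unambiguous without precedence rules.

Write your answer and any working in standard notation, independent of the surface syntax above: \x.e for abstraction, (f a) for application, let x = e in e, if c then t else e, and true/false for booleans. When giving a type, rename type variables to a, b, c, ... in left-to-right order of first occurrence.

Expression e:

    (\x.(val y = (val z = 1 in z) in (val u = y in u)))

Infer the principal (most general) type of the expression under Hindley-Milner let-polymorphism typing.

Answer: a -> Int

Working:
let z : Int
z : Int
let y : Int
y : Int
let u : Int
u : Int
\x._ : a -> Int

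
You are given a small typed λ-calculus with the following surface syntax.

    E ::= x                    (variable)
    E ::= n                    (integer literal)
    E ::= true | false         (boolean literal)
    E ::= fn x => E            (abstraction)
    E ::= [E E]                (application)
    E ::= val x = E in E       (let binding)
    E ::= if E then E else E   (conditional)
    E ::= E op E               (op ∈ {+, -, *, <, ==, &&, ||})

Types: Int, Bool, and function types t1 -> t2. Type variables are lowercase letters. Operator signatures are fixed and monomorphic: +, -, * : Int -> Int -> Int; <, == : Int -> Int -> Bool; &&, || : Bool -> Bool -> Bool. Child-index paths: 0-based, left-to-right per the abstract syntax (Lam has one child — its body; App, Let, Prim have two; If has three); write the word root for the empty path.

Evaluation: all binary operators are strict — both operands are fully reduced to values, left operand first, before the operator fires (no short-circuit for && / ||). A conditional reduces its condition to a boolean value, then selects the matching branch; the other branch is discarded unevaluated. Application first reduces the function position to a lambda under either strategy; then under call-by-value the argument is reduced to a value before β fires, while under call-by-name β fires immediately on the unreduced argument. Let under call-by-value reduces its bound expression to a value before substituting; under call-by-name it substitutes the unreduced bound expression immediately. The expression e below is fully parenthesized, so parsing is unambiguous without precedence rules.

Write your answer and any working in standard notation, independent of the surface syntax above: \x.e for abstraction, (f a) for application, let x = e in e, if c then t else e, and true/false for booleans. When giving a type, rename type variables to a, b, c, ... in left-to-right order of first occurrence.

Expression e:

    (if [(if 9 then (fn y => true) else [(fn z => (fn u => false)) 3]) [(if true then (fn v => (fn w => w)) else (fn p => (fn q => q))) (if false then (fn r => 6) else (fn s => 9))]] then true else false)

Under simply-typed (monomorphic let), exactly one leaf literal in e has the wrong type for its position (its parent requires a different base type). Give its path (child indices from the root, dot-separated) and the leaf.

Answer: 0.0.0 : 9

Trace:
  unify Int ~ Bool
  FAIL: mismatch Int ~ Bool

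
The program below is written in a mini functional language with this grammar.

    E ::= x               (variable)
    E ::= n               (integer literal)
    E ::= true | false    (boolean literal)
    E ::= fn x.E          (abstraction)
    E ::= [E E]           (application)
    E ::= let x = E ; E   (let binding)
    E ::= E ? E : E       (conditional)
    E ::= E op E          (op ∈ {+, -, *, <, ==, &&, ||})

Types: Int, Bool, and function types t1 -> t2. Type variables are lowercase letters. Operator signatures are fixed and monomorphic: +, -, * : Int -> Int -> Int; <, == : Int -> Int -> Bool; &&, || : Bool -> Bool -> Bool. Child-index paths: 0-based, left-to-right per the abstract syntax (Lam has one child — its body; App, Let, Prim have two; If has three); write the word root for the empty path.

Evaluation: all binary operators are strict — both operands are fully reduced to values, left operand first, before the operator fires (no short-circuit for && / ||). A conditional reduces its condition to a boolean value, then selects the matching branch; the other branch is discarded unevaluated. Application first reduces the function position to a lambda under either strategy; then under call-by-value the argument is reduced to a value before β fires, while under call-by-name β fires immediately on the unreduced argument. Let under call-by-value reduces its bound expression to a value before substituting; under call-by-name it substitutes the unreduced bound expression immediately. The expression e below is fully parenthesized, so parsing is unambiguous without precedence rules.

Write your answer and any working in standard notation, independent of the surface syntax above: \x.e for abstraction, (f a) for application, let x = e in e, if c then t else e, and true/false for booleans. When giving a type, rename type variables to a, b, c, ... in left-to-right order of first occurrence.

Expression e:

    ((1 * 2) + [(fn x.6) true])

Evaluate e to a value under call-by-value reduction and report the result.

Working:
step 0: ((1 * 2) + ((\x.6) true))
step 1: [delta@0] (2 + ((\x.6) true))
step 2: [beta@1] (2 + 6)
step 3: [delta@root] 8

Answer: 8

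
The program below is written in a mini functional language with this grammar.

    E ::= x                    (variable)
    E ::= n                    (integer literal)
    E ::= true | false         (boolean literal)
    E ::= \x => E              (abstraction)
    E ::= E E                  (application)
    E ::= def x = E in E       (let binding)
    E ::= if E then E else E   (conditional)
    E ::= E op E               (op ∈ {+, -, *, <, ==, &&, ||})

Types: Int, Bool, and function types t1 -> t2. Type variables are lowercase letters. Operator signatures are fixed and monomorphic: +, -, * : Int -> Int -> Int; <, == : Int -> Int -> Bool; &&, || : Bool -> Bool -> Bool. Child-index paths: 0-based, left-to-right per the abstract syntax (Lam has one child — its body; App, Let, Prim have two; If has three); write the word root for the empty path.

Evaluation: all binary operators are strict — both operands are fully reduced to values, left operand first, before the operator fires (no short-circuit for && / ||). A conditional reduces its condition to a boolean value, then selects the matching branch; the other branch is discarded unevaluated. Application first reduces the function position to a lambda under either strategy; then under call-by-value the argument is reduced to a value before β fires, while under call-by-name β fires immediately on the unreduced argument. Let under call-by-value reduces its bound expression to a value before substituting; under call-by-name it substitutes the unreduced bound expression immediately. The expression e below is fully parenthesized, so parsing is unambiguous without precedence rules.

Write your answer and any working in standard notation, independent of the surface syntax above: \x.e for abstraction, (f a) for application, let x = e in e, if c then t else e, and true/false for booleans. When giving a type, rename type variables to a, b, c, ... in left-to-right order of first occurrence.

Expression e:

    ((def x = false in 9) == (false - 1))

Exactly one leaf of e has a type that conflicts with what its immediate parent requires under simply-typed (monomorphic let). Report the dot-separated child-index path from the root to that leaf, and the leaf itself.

Answer: 1.0 : false

Derivation:
let x : Bool
  unify Int ~ Int
  unify Bool ~ Int
  FAIL: mismatch Bool ~ Int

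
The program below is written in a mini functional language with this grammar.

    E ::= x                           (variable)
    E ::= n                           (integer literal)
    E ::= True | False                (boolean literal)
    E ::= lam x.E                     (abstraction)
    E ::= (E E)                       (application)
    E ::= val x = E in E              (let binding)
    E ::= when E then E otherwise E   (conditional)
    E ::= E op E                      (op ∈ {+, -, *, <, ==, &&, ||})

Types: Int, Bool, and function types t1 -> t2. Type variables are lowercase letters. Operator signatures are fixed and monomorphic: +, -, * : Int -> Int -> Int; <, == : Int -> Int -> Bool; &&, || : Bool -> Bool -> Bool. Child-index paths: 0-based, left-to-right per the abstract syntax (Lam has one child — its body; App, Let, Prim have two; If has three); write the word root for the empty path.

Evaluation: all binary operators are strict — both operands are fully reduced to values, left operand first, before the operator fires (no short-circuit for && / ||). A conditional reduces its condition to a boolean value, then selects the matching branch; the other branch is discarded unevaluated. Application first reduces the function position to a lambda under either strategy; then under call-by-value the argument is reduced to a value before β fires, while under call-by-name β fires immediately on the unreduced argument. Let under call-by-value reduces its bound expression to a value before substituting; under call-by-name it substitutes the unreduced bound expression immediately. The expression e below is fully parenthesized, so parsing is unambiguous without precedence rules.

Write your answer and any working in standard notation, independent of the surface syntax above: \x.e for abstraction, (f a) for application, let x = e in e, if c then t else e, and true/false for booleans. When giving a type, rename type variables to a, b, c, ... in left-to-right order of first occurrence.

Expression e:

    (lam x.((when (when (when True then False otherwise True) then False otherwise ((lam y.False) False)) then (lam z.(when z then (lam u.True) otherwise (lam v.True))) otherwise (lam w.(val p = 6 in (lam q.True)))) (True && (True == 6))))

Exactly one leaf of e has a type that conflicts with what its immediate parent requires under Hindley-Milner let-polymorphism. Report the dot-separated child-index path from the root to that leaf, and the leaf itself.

Answer: 0.1.1.0 : true

Working:
  unify Bool ~ Bool
  unify Bool ~ Bool
  unify Bool ~ Bool
\y._ : b -> Bool
  unify b -> Bool ~ Bool -> c
  unify b ~ Bool
  unify Bool ~ c
_ _ : Bool
  unify Bool ~ Bool
  unify Bool ~ Bool
z : d
  unify d ~ Bool
\u._ : e -> Bool
\v._ : f -> Bool
  unify e -> Bool ~ f -> Bool
  unify e ~ f
  unify Bool ~ Bool
\z._ : Bool -> f -> Bool
let p : Int
\q._ : h -> Bool
\w._ : g -> h -> Bool
  unify Bool -> f -> Bool ~ g -> h -> Bool
  unify Bool ~ g
  unify f -> Bool ~ h -> Bool
  unify f ~ h
  unify Bool ~ Bool
  unify Bool ~ Bool
  unify Bool ~ Int
  FAIL: mismatch Bool ~ Int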